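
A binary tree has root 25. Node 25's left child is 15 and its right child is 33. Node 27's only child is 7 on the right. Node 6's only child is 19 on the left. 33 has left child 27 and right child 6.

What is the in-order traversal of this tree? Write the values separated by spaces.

In-order visits the left subtree, then the node, then the right subtree.
At 25: go left to 15.
  15 is a leaf — visit 15.
Visit 25.
At 25: go right to 33.
  At 33: go left to 27.
    At 27: no left child.
    Visit 27.
    At 27: go right to 7.
      7 is a leaf — visit 7.
  Visit 33.
  At 33: go right to 6.
    At 6: go left to 19.
      19 is a leaf — visit 19.
    Visit 6.
    At 6: no right child.

15 25 27 7 33 19 6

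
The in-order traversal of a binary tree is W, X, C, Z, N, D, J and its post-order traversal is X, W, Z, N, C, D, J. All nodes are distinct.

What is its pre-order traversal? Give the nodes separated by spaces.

The last element of post-order is the root; it splits in-order into left and right subtrees.
Root J: left subtree has 6 nodes {W, X, C, Z, N, D}, right has 0 { }.
  Root D: left subtree has 5 nodes {W, X, C, Z, N}, right has 0 { }.
    Root C: left subtree has 2 nodes {W, X}, right has 2 {Z, N}.
      Root W: left subtree has 0 nodes { }, right has 1 {X}.
      Root N: left subtree has 1 node {Z}, right has 0 { }.

J D C W X N Z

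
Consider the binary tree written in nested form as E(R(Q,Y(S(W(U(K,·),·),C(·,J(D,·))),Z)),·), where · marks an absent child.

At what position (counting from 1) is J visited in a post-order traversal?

6

Post-order visits the left subtree, then the right subtree, then the node.
At E: go left to R.
  At R: go left to Q.
    Q is a leaf — visit Q.
  At R: go right to Y.
    At Y: go left to S.
      At S: go left to W.
        At W: go left to U.
          At U: go left to K.
            K is a leaf — visit K.
          At U: no right child.
          Visit U.
        At W: no right child.
        Visit W.
      At S: go right to C.
        At C: no left child.
        At C: go right to J.
          At J: go left to D.
            D is a leaf — visit D.
          At J: no right child.
          Visit J.
        Visit C.
      Visit S.
    At Y: go right to Z.
      Z is a leaf — visit Z.
    Visit Y.
  Visit R.
At E: no right child.
Visit E.
Full post-order sequence: Q, K, U, W, D, J, C, S, Z, Y, R, E.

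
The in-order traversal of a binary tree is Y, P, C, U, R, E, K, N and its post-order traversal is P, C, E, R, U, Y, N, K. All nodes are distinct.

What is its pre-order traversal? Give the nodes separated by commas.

The last element of post-order is the root; it splits in-order into left and right subtrees.
Root K: left subtree has 6 nodes {Y, P, C, U, R, E}, right has 1 {N}.
  Root Y: left subtree has 0 nodes { }, right has 5 {P, C, U, R, E}.
    Root U: left subtree has 2 nodes {P, C}, right has 2 {R, E}.
      Root C: left subtree has 1 node {P}, right has 0 { }.
      Root R: left subtree has 0 nodes { }, right has 1 {E}.

K, Y, U, C, P, R, E, N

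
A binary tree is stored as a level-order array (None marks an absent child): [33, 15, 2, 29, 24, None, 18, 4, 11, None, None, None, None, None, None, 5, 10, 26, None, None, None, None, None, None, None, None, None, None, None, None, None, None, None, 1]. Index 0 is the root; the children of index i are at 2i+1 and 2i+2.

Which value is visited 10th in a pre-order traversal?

24

Pre-order visits the node, then its left subtree, then its right subtree.
Visit 33.
At 33: go left to 15.
  Visit 15.
  At 15: go left to 29.
    Visit 29.
    At 29: go left to 4.
      Visit 4.
      At 4: go left to 5.
        5 is a leaf — visit 5.
      At 4: go right to 10.
        Visit 10.
        At 10: go left to 1.
          1 is a leaf — visit 1.
        At 10: no right child.
    At 29: go right to 11.
      Visit 11.
      At 11: go left to 26.
        26 is a leaf — visit 26.
      At 11: no right child.
  At 15: go right to 24.
    24 is a leaf — visit 24.
At 33: go right to 2.
  Visit 2.
  At 2: no left child.
  At 2: go right to 18.
    18 is a leaf — visit 18.
Full pre-order sequence: 33, 15, 29, 4, 5, 10, 1, 11, 26, 24, 2, 18.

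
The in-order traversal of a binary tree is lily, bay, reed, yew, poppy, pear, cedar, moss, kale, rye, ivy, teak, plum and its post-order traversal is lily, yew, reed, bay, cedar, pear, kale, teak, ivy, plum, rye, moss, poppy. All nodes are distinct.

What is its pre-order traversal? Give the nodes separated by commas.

The last element of post-order is the root; it splits in-order into left and right subtrees.
Root poppy: left subtree has 4 nodes {lily, bay, reed, yew}, right has 8 {pear, cedar, moss, kale, rye, ivy, teak, plum}.
  Root bay: left subtree has 1 node {lily}, right has 2 {reed, yew}.
    Root reed: left subtree has 0 nodes { }, right has 1 {yew}.
  Root moss: left subtree has 2 nodes {pear, cedar}, right has 5 {kale, rye, ivy, teak, plum}.
    Root pear: left subtree has 0 nodes { }, right has 1 {cedar}.
    Root rye: left subtree has 1 node {kale}, right has 3 {ivy, teak, plum}.
      Root plum: left subtree has 2 nodes {ivy, teak}, right has 0 { }.
        Root ivy: left subtree has 0 nodes { }, right has 1 {teak}.

poppy, bay, lily, reed, yew, moss, pear, cedar, rye, kale, plum, ivy, teak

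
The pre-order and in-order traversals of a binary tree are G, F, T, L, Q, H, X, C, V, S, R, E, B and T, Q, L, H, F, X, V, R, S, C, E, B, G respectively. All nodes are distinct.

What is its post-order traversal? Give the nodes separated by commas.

The first element of pre-order is the root; it splits in-order into left and right subtrees.
Root G: left subtree has 12 nodes {T, Q, L, H, F, X, V, R, S, C, E, B}, right has 0 { }.
  Root F: left subtree has 4 nodes {T, Q, L, H}, right has 7 {X, V, R, S, C, E, B}.
    Root T: left subtree has 0 nodes { }, right has 3 {Q, L, H}.
      Root L: left subtree has 1 node {Q}, right has 1 {H}.
    Root X: left subtree has 0 nodes { }, right has 6 {V, R, S, C, E, B}.
      Root C: left subtree has 3 nodes {V, R, S}, right has 2 {E, B}.
        Root V: left subtree has 0 nodes { }, right has 2 {R, S}.
          Root S: left subtree has 1 node {R}, right has 0 { }.
        Root E: left subtree has 0 nodes { }, right has 1 {B}.

Q, H, L, T, R, S, V, B, E, C, X, F, G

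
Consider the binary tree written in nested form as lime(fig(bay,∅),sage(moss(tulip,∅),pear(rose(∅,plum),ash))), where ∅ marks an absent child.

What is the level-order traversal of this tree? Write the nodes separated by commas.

lime, fig, sage, bay, moss, pear, tulip, rose, ash, plum

Level-order visits nodes level by level from the root, left to right within each level.
Level 0: lime
Level 1: fig, sage
Level 2: bay, moss, pear
Level 3: tulip, rose, ash
Level 4: plum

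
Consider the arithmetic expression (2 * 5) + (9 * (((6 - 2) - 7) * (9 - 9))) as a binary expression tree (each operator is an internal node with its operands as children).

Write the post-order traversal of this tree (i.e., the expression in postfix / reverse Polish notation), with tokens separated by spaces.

2 5 * 9 6 2 - 7 - 9 9 - * * +

Post-order on an expression tree gives postfix notation: for each operator, emit left operand, right operand, then the operator.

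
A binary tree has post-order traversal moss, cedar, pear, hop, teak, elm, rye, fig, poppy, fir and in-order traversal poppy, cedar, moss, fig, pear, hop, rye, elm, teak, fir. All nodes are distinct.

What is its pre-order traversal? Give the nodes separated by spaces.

The last element of post-order is the root; it splits in-order into left and right subtrees.
Root fir: left subtree has 9 nodes {poppy, cedar, moss, fig, pear, hop, rye, elm, teak}, right has 0 { }.
  Root poppy: left subtree has 0 nodes { }, right has 8 {cedar, moss, fig, pear, hop, rye, elm, teak}.
    Root fig: left subtree has 2 nodes {cedar, moss}, right has 5 {pear, hop, rye, elm, teak}.
      Root cedar: left subtree has 0 nodes { }, right has 1 {moss}.
      Root rye: left subtree has 2 nodes {pear, hop}, right has 2 {elm, teak}.
        Root hop: left subtree has 1 node {pear}, right has 0 { }.
        Root elm: left subtree has 0 nodes { }, right has 1 {teak}.

fir poppy fig cedar moss rye hop pear elm teak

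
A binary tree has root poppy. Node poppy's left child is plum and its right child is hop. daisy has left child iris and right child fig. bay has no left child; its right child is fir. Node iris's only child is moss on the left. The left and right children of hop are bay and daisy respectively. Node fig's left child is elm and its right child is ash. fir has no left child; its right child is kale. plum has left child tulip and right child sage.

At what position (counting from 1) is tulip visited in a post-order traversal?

1

Post-order visits the left subtree, then the right subtree, then the node.
At poppy: go left to plum.
  At plum: go left to tulip.
    tulip is a leaf — visit tulip.
  At plum: go right to sage.
    sage is a leaf — visit sage.
  Visit plum.
At poppy: go right to hop.
  At hop: go left to bay.
    At bay: no left child.
    At bay: go right to fir.
      At fir: no left child.
      At fir: go right to kale.
        kale is a leaf — visit kale.
      Visit fir.
    Visit bay.
  At hop: go right to daisy.
    At daisy: go left to iris.
      At iris: go left to moss.
        moss is a leaf — visit moss.
      At iris: no right child.
      Visit iris.
    At daisy: go right to fig.
      At fig: go left to elm.
        elm is a leaf — visit elm.
      At fig: go right to ash.
        ash is a leaf — visit ash.
      Visit fig.
    Visit daisy.
  Visit hop.
Visit poppy.
Full post-order sequence: tulip, sage, plum, kale, fir, bay, moss, iris, elm, ash, fig, daisy, hop, poppy.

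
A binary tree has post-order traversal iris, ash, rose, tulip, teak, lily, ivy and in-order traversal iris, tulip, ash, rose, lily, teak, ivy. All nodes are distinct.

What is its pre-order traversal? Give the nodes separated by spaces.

The last element of post-order is the root; it splits in-order into left and right subtrees.
Root ivy: left subtree has 6 nodes {iris, tulip, ash, rose, lily, teak}, right has 0 { }.
  Root lily: left subtree has 4 nodes {iris, tulip, ash, rose}, right has 1 {teak}.
    Root tulip: left subtree has 1 node {iris}, right has 2 {ash, rose}.
      Root rose: left subtree has 1 node {ash}, right has 0 { }.

ivy lily tulip iris rose ash teak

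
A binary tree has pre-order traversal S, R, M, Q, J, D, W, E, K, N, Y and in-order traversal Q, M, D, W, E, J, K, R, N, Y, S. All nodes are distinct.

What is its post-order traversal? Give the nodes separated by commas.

The first element of pre-order is the root; it splits in-order into left and right subtrees.
Root S: left subtree has 10 nodes {Q, M, D, W, E, J, K, R, N, Y}, right has 0 { }.
  Root R: left subtree has 7 nodes {Q, M, D, W, E, J, K}, right has 2 {N, Y}.
    Root M: left subtree has 1 node {Q}, right has 5 {D, W, E, J, K}.
      Root J: left subtree has 3 nodes {D, W, E}, right has 1 {K}.
        Root D: left subtree has 0 nodes { }, right has 2 {W, E}.
          Root W: left subtree has 0 nodes { }, right has 1 {E}.
    Root N: left subtree has 0 nodes { }, right has 1 {Y}.

Q, E, W, D, K, J, M, Y, N, R, S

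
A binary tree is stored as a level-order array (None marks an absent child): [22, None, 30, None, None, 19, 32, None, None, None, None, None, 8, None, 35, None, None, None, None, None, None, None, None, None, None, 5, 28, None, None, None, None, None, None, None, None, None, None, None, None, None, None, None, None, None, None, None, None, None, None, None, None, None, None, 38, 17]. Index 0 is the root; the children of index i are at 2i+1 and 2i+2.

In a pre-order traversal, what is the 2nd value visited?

30

Pre-order visits the node, then its left subtree, then its right subtree.
Visit 22.
At 22: no left child.
At 22: go right to 30.
  Visit 30.
  At 30: go left to 19.
    Visit 19.
    At 19: no left child.
    At 19: go right to 8.
      Visit 8.
      At 8: go left to 5.
        5 is a leaf — visit 5.
      At 8: go right to 28.
        Visit 28.
        At 28: go left to 38.
          38 is a leaf — visit 38.
        At 28: go right to 17.
          17 is a leaf — visit 17.
  At 30: go right to 32.
    Visit 32.
    At 32: no left child.
    At 32: go right to 35.
      35 is a leaf — visit 35.
Full pre-order sequence: 22, 30, 19, 8, 5, 28, 38, 17, 32, 35.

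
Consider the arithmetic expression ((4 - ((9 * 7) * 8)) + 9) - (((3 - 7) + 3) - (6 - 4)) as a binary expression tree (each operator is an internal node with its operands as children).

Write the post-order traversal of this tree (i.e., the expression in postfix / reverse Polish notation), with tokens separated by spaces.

Post-order on an expression tree gives postfix notation: for each operator, emit left operand, right operand, then the operator.

4 9 7 * 8 * - 9 + 3 7 - 3 + 6 4 - - -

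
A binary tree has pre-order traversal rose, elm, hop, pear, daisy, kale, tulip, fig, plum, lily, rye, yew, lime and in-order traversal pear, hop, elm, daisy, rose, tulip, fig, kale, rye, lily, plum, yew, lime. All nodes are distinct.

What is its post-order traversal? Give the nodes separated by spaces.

The first element of pre-order is the root; it splits in-order into left and right subtrees.
Root rose: left subtree has 4 nodes {pear, hop, elm, daisy}, right has 8 {tulip, fig, kale, rye, lily, plum, yew, lime}.
  Root elm: left subtree has 2 nodes {pear, hop}, right has 1 {daisy}.
    Root hop: left subtree has 1 node {pear}, right has 0 { }.
  Root kale: left subtree has 2 nodes {tulip, fig}, right has 5 {rye, lily, plum, yew, lime}.
    Root tulip: left subtree has 0 nodes { }, right has 1 {fig}.
    Root plum: left subtree has 2 nodes {rye, lily}, right has 2 {yew, lime}.
      Root lily: left subtree has 1 node {rye}, right has 0 { }.
      Root yew: left subtree has 0 nodes { }, right has 1 {lime}.

pear hop daisy elm fig tulip rye lily lime yew plum kale rose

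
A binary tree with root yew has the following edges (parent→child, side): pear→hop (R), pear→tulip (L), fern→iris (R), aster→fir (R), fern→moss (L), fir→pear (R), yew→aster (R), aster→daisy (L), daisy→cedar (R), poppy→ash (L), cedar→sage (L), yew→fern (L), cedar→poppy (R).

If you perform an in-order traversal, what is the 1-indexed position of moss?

1

In-order visits the left subtree, then the node, then the right subtree.
At yew: go left to fern.
  At fern: go left to moss.
    moss is a leaf — visit moss.
  Visit fern.
  At fern: go right to iris.
    iris is a leaf — visit iris.
Visit yew.
At yew: go right to aster.
  At aster: go left to daisy.
    At daisy: no left child.
    Visit daisy.
    At daisy: go right to cedar.
      At cedar: go left to sage.
        sage is a leaf — visit sage.
      Visit cedar.
      At cedar: go right to poppy.
        At poppy: go left to ash.
          ash is a leaf — visit ash.
        Visit poppy.
        At poppy: no right child.
  Visit aster.
  At aster: go right to fir.
    At fir: no left child.
    Visit fir.
    At fir: go right to pear.
      At pear: go left to tulip.
        tulip is a leaf — visit tulip.
      Visit pear.
      At pear: go right to hop.
        hop is a leaf — visit hop.
Full in-order sequence: moss, fern, iris, yew, daisy, sage, cedar, ash, poppy, aster, fir, tulip, pear, hop.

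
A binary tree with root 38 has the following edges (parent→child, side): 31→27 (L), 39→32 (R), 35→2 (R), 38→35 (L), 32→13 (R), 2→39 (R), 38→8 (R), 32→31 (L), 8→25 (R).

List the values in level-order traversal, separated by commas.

38, 35, 8, 2, 25, 39, 32, 31, 13, 27

Level-order visits nodes level by level from the root, left to right within each level.
Level 0: 38
Level 1: 35, 8
Level 2: 2, 25
Level 3: 39
Level 4: 32
Level 5: 31, 13
Level 6: 27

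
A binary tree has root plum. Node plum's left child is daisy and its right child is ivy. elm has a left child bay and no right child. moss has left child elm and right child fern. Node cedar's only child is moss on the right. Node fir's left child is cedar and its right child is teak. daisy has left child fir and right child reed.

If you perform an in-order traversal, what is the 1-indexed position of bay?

In-order visits the left subtree, then the node, then the right subtree.
At plum: go left to daisy.
  At daisy: go left to fir.
    At fir: go left to cedar.
      At cedar: no left child.
      Visit cedar.
      At cedar: go right to moss.
        At moss: go left to elm.
          At elm: go left to bay.
            bay is a leaf — visit bay.
          Visit elm.
          At elm: no right child.
        Visit moss.
        At moss: go right to fern.
          fern is a leaf — visit fern.
    Visit fir.
    At fir: go right to teak.
      teak is a leaf — visit teak.
  Visit daisy.
  At daisy: go right to reed.
    reed is a leaf — visit reed.
Visit plum.
At plum: go right to ivy.
  ivy is a leaf — visit ivy.
Full in-order sequence: cedar, bay, elm, moss, fern, fir, teak, daisy, reed, plum, ivy.

2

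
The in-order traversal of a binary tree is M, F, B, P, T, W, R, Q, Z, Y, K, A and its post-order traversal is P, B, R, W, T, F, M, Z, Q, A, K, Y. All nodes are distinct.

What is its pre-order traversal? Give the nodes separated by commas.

The last element of post-order is the root; it splits in-order into left and right subtrees.
Root Y: left subtree has 9 nodes {M, F, B, P, T, W, R, Q, Z}, right has 2 {K, A}.
  Root Q: left subtree has 7 nodes {M, F, B, P, T, W, R}, right has 1 {Z}.
    Root M: left subtree has 0 nodes { }, right has 6 {F, B, P, T, W, R}.
      Root F: left subtree has 0 nodes { }, right has 5 {B, P, T, W, R}.
        Root T: left subtree has 2 nodes {B, P}, right has 2 {W, R}.
          Root B: left subtree has 0 nodes { }, right has 1 {P}.
          Root W: left subtree has 0 nodes { }, right has 1 {R}.
  Root K: left subtree has 0 nodes { }, right has 1 {A}.

Y, Q, M, F, T, B, P, W, R, Z, K, A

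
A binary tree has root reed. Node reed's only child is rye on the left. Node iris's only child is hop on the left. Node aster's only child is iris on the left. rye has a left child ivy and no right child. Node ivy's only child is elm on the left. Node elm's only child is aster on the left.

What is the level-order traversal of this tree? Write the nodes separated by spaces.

reed rye ivy elm aster iris hop

Level-order visits nodes level by level from the root, left to right within each level.
Level 0: reed
Level 1: rye
Level 2: ivy
Level 3: elm
Level 4: aster
Level 5: iris
Level 6: hop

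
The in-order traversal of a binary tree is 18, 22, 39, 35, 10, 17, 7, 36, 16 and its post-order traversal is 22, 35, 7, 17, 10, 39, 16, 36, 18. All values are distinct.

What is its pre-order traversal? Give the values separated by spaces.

18 36 39 22 10 35 17 7 16

The last element of post-order is the root; it splits in-order into left and right subtrees.
Root 18: left subtree has 0 nodes { }, right has 8 {22, 39, 35, 10, 17, 7, 36, 16}.
  Root 36: left subtree has 6 nodes {22, 39, 35, 10, 17, 7}, right has 1 {16}.
    Root 39: left subtree has 1 node {22}, right has 4 {35, 10, 17, 7}.
      Root 10: left subtree has 1 node {35}, right has 2 {17, 7}.
        Root 17: left subtree has 0 nodes { }, right has 1 {7}.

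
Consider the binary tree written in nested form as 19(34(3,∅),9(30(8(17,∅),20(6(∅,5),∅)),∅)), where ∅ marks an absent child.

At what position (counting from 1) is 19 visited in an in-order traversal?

In-order visits the left subtree, then the node, then the right subtree.
At 19: go left to 34.
  At 34: go left to 3.
    3 is a leaf — visit 3.
  Visit 34.
  At 34: no right child.
Visit 19.
At 19: go right to 9.
  At 9: go left to 30.
    At 30: go left to 8.
      At 8: go left to 17.
        17 is a leaf — visit 17.
      Visit 8.
      At 8: no right child.
    Visit 30.
    At 30: go right to 20.
      At 20: go left to 6.
        At 6: no left child.
        Visit 6.
        At 6: go right to 5.
          5 is a leaf — visit 5.
      Visit 20.
      At 20: no right child.
  Visit 9.
  At 9: no right child.
Full in-order sequence: 3, 34, 19, 17, 8, 30, 6, 5, 20, 9.

3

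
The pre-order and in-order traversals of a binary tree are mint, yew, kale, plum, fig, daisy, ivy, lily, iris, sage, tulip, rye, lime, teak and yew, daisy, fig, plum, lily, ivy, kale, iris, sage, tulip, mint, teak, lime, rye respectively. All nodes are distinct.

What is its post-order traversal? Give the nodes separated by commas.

daisy, fig, lily, ivy, plum, tulip, sage, iris, kale, yew, teak, lime, rye, mint

The first element of pre-order is the root; it splits in-order into left and right subtrees.
Root mint: left subtree has 10 nodes {yew, daisy, fig, plum, lily, ivy, kale, iris, sage, tulip}, right has 3 {teak, lime, rye}.
  Root yew: left subtree has 0 nodes { }, right has 9 {daisy, fig, plum, lily, ivy, kale, iris, sage, tulip}.
    Root kale: left subtree has 5 nodes {daisy, fig, plum, lily, ivy}, right has 3 {iris, sage, tulip}.
      Root plum: left subtree has 2 nodes {daisy, fig}, right has 2 {lily, ivy}.
        Root fig: left subtree has 1 node {daisy}, right has 0 { }.
        Root ivy: left subtree has 1 node {lily}, right has 0 { }.
      Root iris: left subtree has 0 nodes { }, right has 2 {sage, tulip}.
        Root sage: left subtree has 0 nodes { }, right has 1 {tulip}.
  Root rye: left subtree has 2 nodes {teak, lime}, right has 0 { }.
    Root lime: left subtree has 1 node {teak}, right has 0 { }.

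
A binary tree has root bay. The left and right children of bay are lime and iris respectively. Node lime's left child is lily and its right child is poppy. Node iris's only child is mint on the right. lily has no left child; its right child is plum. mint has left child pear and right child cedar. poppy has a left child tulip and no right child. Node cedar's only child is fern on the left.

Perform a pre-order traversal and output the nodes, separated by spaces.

Pre-order visits the node, then its left subtree, then its right subtree.
Visit bay.
At bay: go left to lime.
  Visit lime.
  At lime: go left to lily.
    Visit lily.
    At lily: no left child.
    At lily: go right to plum.
      plum is a leaf — visit plum.
  At lime: go right to poppy.
    Visit poppy.
    At poppy: go left to tulip.
      tulip is a leaf — visit tulip.
    At poppy: no right child.
At bay: go right to iris.
  Visit iris.
  At iris: no left child.
  At iris: go right to mint.
    Visit mint.
    At mint: go left to pear.
      pear is a leaf — visit pear.
    At mint: go right to cedar.
      Visit cedar.
      At cedar: go left to fern.
        fern is a leaf — visit fern.
      At cedar: no right child.

bay lime lily plum poppy tulip iris mint pear cedar fern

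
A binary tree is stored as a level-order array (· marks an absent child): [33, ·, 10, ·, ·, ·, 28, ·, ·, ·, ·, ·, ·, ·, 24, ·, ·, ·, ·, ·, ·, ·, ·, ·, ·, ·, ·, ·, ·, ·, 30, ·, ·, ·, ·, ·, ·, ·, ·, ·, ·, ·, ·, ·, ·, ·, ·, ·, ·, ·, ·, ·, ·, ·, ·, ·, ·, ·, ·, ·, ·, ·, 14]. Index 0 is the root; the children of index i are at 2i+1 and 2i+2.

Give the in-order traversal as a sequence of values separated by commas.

33, 10, 28, 24, 30, 14

In-order visits the left subtree, then the node, then the right subtree.
At 33: no left child.
Visit 33.
At 33: go right to 10.
  At 10: no left child.
  Visit 10.
  At 10: go right to 28.
    At 28: no left child.
    Visit 28.
    At 28: go right to 24.
      At 24: no left child.
      Visit 24.
      At 24: go right to 30.
        At 30: no left child.
        Visit 30.
        At 30: go right to 14.
          14 is a leaf — visit 14.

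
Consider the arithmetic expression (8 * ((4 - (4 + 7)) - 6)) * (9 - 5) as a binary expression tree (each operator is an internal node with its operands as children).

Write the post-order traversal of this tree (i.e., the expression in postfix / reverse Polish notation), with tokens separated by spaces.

8 4 4 7 + - 6 - * 9 5 - *

Post-order on an expression tree gives postfix notation: for each operator, emit left operand, right operand, then the operator.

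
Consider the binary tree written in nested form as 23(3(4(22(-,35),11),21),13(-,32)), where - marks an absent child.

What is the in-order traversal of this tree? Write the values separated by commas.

In-order visits the left subtree, then the node, then the right subtree.
At 23: go left to 3.
  At 3: go left to 4.
    At 4: go left to 22.
      At 22: no left child.
      Visit 22.
      At 22: go right to 35.
        35 is a leaf — visit 35.
    Visit 4.
    At 4: go right to 11.
      11 is a leaf — visit 11.
  Visit 3.
  At 3: go right to 21.
    21 is a leaf — visit 21.
Visit 23.
At 23: go right to 13.
  At 13: no left child.
  Visit 13.
  At 13: go right to 32.
    32 is a leaf — visit 32.

22, 35, 4, 11, 3, 21, 23, 13, 32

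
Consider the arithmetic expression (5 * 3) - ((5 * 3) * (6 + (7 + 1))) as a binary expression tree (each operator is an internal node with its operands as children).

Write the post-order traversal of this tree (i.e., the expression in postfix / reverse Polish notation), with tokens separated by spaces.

5 3 * 5 3 * 6 7 1 + + * -

Post-order on an expression tree gives postfix notation: for each operator, emit left operand, right operand, then the operator.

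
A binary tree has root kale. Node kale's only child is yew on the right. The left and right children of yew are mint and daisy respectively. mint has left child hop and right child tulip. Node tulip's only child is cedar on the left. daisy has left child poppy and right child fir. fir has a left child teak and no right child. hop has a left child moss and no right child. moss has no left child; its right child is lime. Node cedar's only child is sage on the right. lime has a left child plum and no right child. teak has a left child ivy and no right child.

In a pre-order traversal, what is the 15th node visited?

Pre-order visits the node, then its left subtree, then its right subtree.
Visit kale.
At kale: no left child.
At kale: go right to yew.
  Visit yew.
  At yew: go left to mint.
    Visit mint.
    At mint: go left to hop.
      Visit hop.
      At hop: go left to moss.
        Visit moss.
        At moss: no left child.
        At moss: go right to lime.
          Visit lime.
          At lime: go left to plum.
            plum is a leaf — visit plum.
          At lime: no right child.
      At hop: no right child.
    At mint: go right to tulip.
      Visit tulip.
      At tulip: go left to cedar.
        Visit cedar.
        At cedar: no left child.
        At cedar: go right to sage.
          sage is a leaf — visit sage.
      At tulip: no right child.
  At yew: go right to daisy.
    Visit daisy.
    At daisy: go left to poppy.
      poppy is a leaf — visit poppy.
    At daisy: go right to fir.
      Visit fir.
      At fir: go left to teak.
        Visit teak.
        At teak: go left to ivy.
          ivy is a leaf — visit ivy.
        At teak: no right child.
      At fir: no right child.
Full pre-order sequence: kale, yew, mint, hop, moss, lime, plum, tulip, cedar, sage, daisy, poppy, fir, teak, ivy.

ivy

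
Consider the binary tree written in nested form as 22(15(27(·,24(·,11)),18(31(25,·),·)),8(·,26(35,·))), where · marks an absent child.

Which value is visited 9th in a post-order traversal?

Post-order visits the left subtree, then the right subtree, then the node.
At 22: go left to 15.
  At 15: go left to 27.
    At 27: no left child.
    At 27: go right to 24.
      At 24: no left child.
      At 24: go right to 11.
        11 is a leaf — visit 11.
      Visit 24.
    Visit 27.
  At 15: go right to 18.
    At 18: go left to 31.
      At 31: go left to 25.
        25 is a leaf — visit 25.
      At 31: no right child.
      Visit 31.
    At 18: no right child.
    Visit 18.
  Visit 15.
At 22: go right to 8.
  At 8: no left child.
  At 8: go right to 26.
    At 26: go left to 35.
      35 is a leaf — visit 35.
    At 26: no right child.
    Visit 26.
  Visit 8.
Visit 22.
Full post-order sequence: 11, 24, 27, 25, 31, 18, 15, 35, 26, 8, 22.

26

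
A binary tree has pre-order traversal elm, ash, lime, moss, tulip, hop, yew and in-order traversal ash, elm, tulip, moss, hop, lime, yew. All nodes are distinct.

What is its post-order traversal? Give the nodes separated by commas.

The first element of pre-order is the root; it splits in-order into left and right subtrees.
Root elm: left subtree has 1 node {ash}, right has 5 {tulip, moss, hop, lime, yew}.
  Root lime: left subtree has 3 nodes {tulip, moss, hop}, right has 1 {yew}.
    Root moss: left subtree has 1 node {tulip}, right has 1 {hop}.

ash, tulip, hop, moss, yew, lime, elm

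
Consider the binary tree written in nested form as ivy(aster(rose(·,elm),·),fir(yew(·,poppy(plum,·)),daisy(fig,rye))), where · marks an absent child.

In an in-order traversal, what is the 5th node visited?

yew

In-order visits the left subtree, then the node, then the right subtree.
At ivy: go left to aster.
  At aster: go left to rose.
    At rose: no left child.
    Visit rose.
    At rose: go right to elm.
      elm is a leaf — visit elm.
  Visit aster.
  At aster: no right child.
Visit ivy.
At ivy: go right to fir.
  At fir: go left to yew.
    At yew: no left child.
    Visit yew.
    At yew: go right to poppy.
      At poppy: go left to plum.
        plum is a leaf — visit plum.
      Visit poppy.
      At poppy: no right child.
  Visit fir.
  At fir: go right to daisy.
    At daisy: go left to fig.
      fig is a leaf — visit fig.
    Visit daisy.
    At daisy: go right to rye.
      rye is a leaf — visit rye.
Full in-order sequence: rose, elm, aster, ivy, yew, plum, poppy, fir, fig, daisy, rye.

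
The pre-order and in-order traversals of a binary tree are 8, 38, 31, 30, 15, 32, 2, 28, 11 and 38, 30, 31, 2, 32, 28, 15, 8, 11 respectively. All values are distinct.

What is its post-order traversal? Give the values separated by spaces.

The first element of pre-order is the root; it splits in-order into left and right subtrees.
Root 8: left subtree has 7 nodes {38, 30, 31, 2, 32, 28, 15}, right has 1 {11}.
  Root 38: left subtree has 0 nodes { }, right has 6 {30, 31, 2, 32, 28, 15}.
    Root 31: left subtree has 1 node {30}, right has 4 {2, 32, 28, 15}.
      Root 15: left subtree has 3 nodes {2, 32, 28}, right has 0 { }.
        Root 32: left subtree has 1 node {2}, right has 1 {28}.

30 2 28 32 15 31 38 11 8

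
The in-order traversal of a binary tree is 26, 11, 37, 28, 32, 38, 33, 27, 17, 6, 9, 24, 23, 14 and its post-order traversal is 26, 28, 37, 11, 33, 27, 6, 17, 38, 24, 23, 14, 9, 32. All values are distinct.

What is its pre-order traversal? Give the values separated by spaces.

32 11 26 37 28 9 38 17 27 33 6 14 23 24

The last element of post-order is the root; it splits in-order into left and right subtrees.
Root 32: left subtree has 4 nodes {26, 11, 37, 28}, right has 9 {38, 33, 27, 17, 6, 9, 24, 23, 14}.
  Root 11: left subtree has 1 node {26}, right has 2 {37, 28}.
    Root 37: left subtree has 0 nodes { }, right has 1 {28}.
  Root 9: left subtree has 5 nodes {38, 33, 27, 17, 6}, right has 3 {24, 23, 14}.
    Root 38: left subtree has 0 nodes { }, right has 4 {33, 27, 17, 6}.
      Root 17: left subtree has 2 nodes {33, 27}, right has 1 {6}.
        Root 27: left subtree has 1 node {33}, right has 0 { }.
    Root 14: left subtree has 2 nodes {24, 23}, right has 0 { }.
      Root 23: left subtree has 1 node {24}, right has 0 { }.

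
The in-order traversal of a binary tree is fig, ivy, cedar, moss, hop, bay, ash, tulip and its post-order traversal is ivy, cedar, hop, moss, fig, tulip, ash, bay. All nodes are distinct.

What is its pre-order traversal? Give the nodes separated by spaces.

The last element of post-order is the root; it splits in-order into left and right subtrees.
Root bay: left subtree has 5 nodes {fig, ivy, cedar, moss, hop}, right has 2 {ash, tulip}.
  Root fig: left subtree has 0 nodes { }, right has 4 {ivy, cedar, moss, hop}.
    Root moss: left subtree has 2 nodes {ivy, cedar}, right has 1 {hop}.
      Root cedar: left subtree has 1 node {ivy}, right has 0 { }.
  Root ash: left subtree has 0 nodes { }, right has 1 {tulip}.

bay fig moss cedar ivy hop ash tulip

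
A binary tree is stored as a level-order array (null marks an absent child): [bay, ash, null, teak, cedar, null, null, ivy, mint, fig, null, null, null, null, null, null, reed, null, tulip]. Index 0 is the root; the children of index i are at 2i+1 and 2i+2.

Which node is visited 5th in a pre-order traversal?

Pre-order visits the node, then its left subtree, then its right subtree.
Visit bay.
At bay: go left to ash.
  Visit ash.
  At ash: go left to teak.
    Visit teak.
    At teak: go left to ivy.
      Visit ivy.
      At ivy: no left child.
      At ivy: go right to reed.
        reed is a leaf — visit reed.
    At teak: go right to mint.
      Visit mint.
      At mint: no left child.
      At mint: go right to tulip.
        tulip is a leaf — visit tulip.
  At ash: go right to cedar.
    Visit cedar.
    At cedar: go left to fig.
      fig is a leaf — visit fig.
    At cedar: no right child.
At bay: no right child.
Full pre-order sequence: bay, ash, teak, ivy, reed, mint, tulip, cedar, fig.

reed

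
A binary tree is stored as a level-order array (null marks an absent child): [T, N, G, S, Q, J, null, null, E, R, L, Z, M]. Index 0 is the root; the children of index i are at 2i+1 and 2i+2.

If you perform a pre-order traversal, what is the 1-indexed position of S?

Pre-order visits the node, then its left subtree, then its right subtree.
Visit T.
At T: go left to N.
  Visit N.
  At N: go left to S.
    Visit S.
    At S: no left child.
    At S: go right to E.
      E is a leaf — visit E.
  At N: go right to Q.
    Visit Q.
    At Q: go left to R.
      R is a leaf — visit R.
    At Q: go right to L.
      L is a leaf — visit L.
At T: go right to G.
  Visit G.
  At G: go left to J.
    Visit J.
    At J: go left to Z.
      Z is a leaf — visit Z.
    At J: go right to M.
      M is a leaf — visit M.
  At G: no right child.
Full pre-order sequence: T, N, S, E, Q, R, L, G, J, Z, M.

3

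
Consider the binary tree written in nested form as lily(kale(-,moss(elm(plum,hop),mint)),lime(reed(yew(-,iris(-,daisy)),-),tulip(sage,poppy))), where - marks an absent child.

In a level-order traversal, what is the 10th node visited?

Level-order visits nodes level by level from the root, left to right within each level.
Level 0: lily
Level 1: kale, lime
Level 2: moss, reed, tulip
Level 3: elm, mint, yew, sage, poppy
Level 4: plum, hop, iris
Level 5: daisy
Full level-order sequence: lily, kale, lime, moss, reed, tulip, elm, mint, yew, sage, poppy, plum, hop, iris, daisy.

sage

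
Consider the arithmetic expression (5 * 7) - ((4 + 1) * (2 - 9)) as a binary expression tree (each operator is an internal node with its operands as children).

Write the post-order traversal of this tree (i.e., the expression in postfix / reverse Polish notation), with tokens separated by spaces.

Post-order on an expression tree gives postfix notation: for each operator, emit left operand, right operand, then the operator.

5 7 * 4 1 + 2 9 - * -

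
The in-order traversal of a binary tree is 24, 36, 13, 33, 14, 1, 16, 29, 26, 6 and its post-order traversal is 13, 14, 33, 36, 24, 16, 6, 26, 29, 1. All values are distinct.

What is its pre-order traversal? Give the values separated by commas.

The last element of post-order is the root; it splits in-order into left and right subtrees.
Root 1: left subtree has 5 nodes {24, 36, 13, 33, 14}, right has 4 {16, 29, 26, 6}.
  Root 24: left subtree has 0 nodes { }, right has 4 {36, 13, 33, 14}.
    Root 36: left subtree has 0 nodes { }, right has 3 {13, 33, 14}.
      Root 33: left subtree has 1 node {13}, right has 1 {14}.
  Root 29: left subtree has 1 node {16}, right has 2 {26, 6}.
    Root 26: left subtree has 0 nodes { }, right has 1 {6}.

1, 24, 36, 33, 13, 14, 29, 16, 26, 6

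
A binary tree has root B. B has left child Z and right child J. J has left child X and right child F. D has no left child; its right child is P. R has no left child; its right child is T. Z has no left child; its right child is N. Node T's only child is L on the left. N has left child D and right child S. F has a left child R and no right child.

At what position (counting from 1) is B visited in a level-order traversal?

Level-order visits nodes level by level from the root, left to right within each level.
Level 0: B
Level 1: Z, J
Level 2: N, X, F
Level 3: D, S, R
Level 4: P, T
Level 5: L
Full level-order sequence: B, Z, J, N, X, F, D, S, R, P, T, L.

1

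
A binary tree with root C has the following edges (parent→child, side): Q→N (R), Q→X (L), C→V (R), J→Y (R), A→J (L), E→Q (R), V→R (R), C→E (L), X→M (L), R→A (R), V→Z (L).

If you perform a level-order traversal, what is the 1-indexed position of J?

Level-order visits nodes level by level from the root, left to right within each level.
Level 0: C
Level 1: E, V
Level 2: Q, Z, R
Level 3: X, N, A
Level 4: M, J
Level 5: Y
Full level-order sequence: C, E, V, Q, Z, R, X, N, A, M, J, Y.

11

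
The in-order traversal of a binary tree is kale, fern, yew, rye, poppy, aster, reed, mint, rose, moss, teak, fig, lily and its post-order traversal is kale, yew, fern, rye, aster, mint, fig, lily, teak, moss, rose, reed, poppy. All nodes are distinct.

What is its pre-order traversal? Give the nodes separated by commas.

The last element of post-order is the root; it splits in-order into left and right subtrees.
Root poppy: left subtree has 4 nodes {kale, fern, yew, rye}, right has 8 {aster, reed, mint, rose, moss, teak, fig, lily}.
  Root rye: left subtree has 3 nodes {kale, fern, yew}, right has 0 { }.
    Root fern: left subtree has 1 node {kale}, right has 1 {yew}.
  Root reed: left subtree has 1 node {aster}, right has 6 {mint, rose, moss, teak, fig, lily}.
    Root rose: left subtree has 1 node {mint}, right has 4 {moss, teak, fig, lily}.
      Root moss: left subtree has 0 nodes { }, right has 3 {teak, fig, lily}.
        Root teak: left subtree has 0 nodes { }, right has 2 {fig, lily}.
          Root lily: left subtree has 1 node {fig}, right has 0 { }.

poppy, rye, fern, kale, yew, reed, aster, rose, mint, moss, teak, lily, fig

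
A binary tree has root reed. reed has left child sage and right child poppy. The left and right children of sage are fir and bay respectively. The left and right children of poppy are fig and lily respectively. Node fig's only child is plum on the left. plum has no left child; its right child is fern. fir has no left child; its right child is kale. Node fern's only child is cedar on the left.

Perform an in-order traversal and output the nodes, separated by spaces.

In-order visits the left subtree, then the node, then the right subtree.
At reed: go left to sage.
  At sage: go left to fir.
    At fir: no left child.
    Visit fir.
    At fir: go right to kale.
      kale is a leaf — visit kale.
  Visit sage.
  At sage: go right to bay.
    bay is a leaf — visit bay.
Visit reed.
At reed: go right to poppy.
  At poppy: go left to fig.
    At fig: go left to plum.
      At plum: no left child.
      Visit plum.
      At plum: go right to fern.
        At fern: go left to cedar.
          cedar is a leaf — visit cedar.
        Visit fern.
        At fern: no right child.
    Visit fig.
    At fig: no right child.
  Visit poppy.
  At poppy: go right to lily.
    lily is a leaf — visit lily.

fir kale sage bay reed plum cedar fern fig poppy lily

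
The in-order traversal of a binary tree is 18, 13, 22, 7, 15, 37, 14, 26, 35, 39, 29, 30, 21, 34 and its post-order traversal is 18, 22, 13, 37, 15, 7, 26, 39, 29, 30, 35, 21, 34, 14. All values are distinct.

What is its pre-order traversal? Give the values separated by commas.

14, 7, 13, 18, 22, 15, 37, 34, 21, 35, 26, 30, 29, 39

The last element of post-order is the root; it splits in-order into left and right subtrees.
Root 14: left subtree has 6 nodes {18, 13, 22, 7, 15, 37}, right has 7 {26, 35, 39, 29, 30, 21, 34}.
  Root 7: left subtree has 3 nodes {18, 13, 22}, right has 2 {15, 37}.
    Root 13: left subtree has 1 node {18}, right has 1 {22}.
    Root 15: left subtree has 0 nodes { }, right has 1 {37}.
  Root 34: left subtree has 6 nodes {26, 35, 39, 29, 30, 21}, right has 0 { }.
    Root 21: left subtree has 5 nodes {26, 35, 39, 29, 30}, right has 0 { }.
      Root 35: left subtree has 1 node {26}, right has 3 {39, 29, 30}.
        Root 30: left subtree has 2 nodes {39, 29}, right has 0 { }.
          Root 29: left subtree has 1 node {39}, right has 0 { }.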